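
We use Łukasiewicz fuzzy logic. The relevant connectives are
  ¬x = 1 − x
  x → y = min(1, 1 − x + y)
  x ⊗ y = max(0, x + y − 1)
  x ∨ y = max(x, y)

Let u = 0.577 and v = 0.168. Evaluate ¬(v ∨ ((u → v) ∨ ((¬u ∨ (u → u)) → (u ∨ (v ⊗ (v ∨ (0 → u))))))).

u → v = min(1, 1 − 0.577 + 0.168) = min(1, 0.591) = 0.591
¬u = 1 − 0.577 = 0.423
u → u = min(1, 1 − 0.577 + 0.577) = min(1, 1.000) = 1.000
¬u ∨ (u → u) = max(0.423, 1.000) = 1.000
0 → u = min(1, 1 − 0.000 + 0.577) = min(1, 1.577) = 1.000
v ∨ (0 → u) = max(0.168, 1.000) = 1.000
v ⊗ (v ∨ (0 → u)) = max(0, 0.168 + 1.000 − 1) = max(0, 0.168) = 0.168
u ∨ (v ⊗ (v ∨ (0 → u))) = max(0.577, 0.168) = 0.577
(¬u ∨ (u → u)) → (u ∨ (v ⊗ (v ∨ (0 → u)))) = min(1, 1 − 1.000 + 0.577) = min(1, 0.577) = 0.577
(u → v) ∨ ((¬u ∨ (u → u)) → (u ∨ (v ⊗ (v ∨ (0 → u))))) = max(0.591, 0.577) = 0.591
v ∨ ((u → v) ∨ ((¬u ∨ (u → u)) → (u ∨ (v ⊗ (v ∨ (0 → u)))))) = max(0.168, 0.591) = 0.591
¬(v ∨ ((u → v) ∨ ((¬u ∨ (u → u)) → (u ∨ (v ⊗ (v ∨ (0 → u))))))) = 1 − 0.591 = 0.409

0.409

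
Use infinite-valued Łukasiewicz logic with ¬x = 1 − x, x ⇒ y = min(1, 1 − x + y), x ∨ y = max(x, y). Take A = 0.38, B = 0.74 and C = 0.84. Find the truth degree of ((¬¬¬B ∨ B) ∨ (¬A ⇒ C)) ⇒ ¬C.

¬B = 1 − 0.74 = 0.26
¬¬B = 1 − 0.26 = 0.74
¬¬¬B = 1 − 0.74 = 0.26
¬¬¬B ∨ B = max(0.26, 0.74) = 0.74
¬A = 1 − 0.38 = 0.62
¬A ⇒ C = min(1, 1 − 0.62 + 0.84) = min(1, 1.22) = 1.00
(¬¬¬B ∨ B) ∨ (¬A ⇒ C) = max(0.74, 1.00) = 1.00
¬C = 1 − 0.84 = 0.16
((¬¬¬B ∨ B) ∨ (¬A ⇒ C)) ⇒ ¬C = min(1, 1 − 1.00 + 0.16) = min(1, 0.16) = 0.16

0.16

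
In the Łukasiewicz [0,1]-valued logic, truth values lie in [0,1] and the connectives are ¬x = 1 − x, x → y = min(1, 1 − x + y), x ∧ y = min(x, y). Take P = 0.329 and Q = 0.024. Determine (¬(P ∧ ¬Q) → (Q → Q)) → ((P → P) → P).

¬Q = 1 − 0.024 = 0.976
P ∧ ¬Q = min(0.329, 0.976) = 0.329
¬(P ∧ ¬Q) = 1 − 0.329 = 0.671
Q → Q = min(1, 1 − 0.024 + 0.024) = min(1, 1.000) = 1.000
¬(P ∧ ¬Q) → (Q → Q) = min(1, 1 − 0.671 + 1.000) = min(1, 1.329) = 1.000
P → P = min(1, 1 − 0.329 + 0.329) = min(1, 1.000) = 1.000
(P → P) → P = min(1, 1 − 1.000 + 0.329) = min(1, 0.329) = 0.329
(¬(P ∧ ¬Q) → (Q → Q)) → ((P → P) → P) = min(1, 1 − 1.000 + 0.329) = min(1, 0.329) = 0.329

0.329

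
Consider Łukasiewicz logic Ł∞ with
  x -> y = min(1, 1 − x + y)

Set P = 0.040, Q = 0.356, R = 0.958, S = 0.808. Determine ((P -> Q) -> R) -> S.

0.850

P -> Q = min(1, 1 − 0.040 + 0.356) = min(1, 1.316) = 1.000
(P -> Q) -> R = min(1, 1 − 1.000 + 0.958) = min(1, 0.958) = 0.958
((P -> Q) -> R) -> S = min(1, 1 − 0.958 + 0.808) = min(1, 0.850) = 0.850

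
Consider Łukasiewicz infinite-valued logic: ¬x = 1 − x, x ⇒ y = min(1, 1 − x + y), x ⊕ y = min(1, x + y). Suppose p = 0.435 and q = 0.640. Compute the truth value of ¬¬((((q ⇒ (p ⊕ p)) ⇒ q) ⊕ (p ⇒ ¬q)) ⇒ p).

0.435

p ⊕ p = min(1, 0.435 + 0.435) = min(1, 0.870) = 0.870
q ⇒ (p ⊕ p) = min(1, 1 − 0.640 + 0.870) = min(1, 1.230) = 1.000
(q ⇒ (p ⊕ p)) ⇒ q = min(1, 1 − 1.000 + 0.640) = min(1, 0.640) = 0.640
¬q = 1 − 0.640 = 0.360
p ⇒ ¬q = min(1, 1 − 0.435 + 0.360) = min(1, 0.925) = 0.925
((q ⇒ (p ⊕ p)) ⇒ q) ⊕ (p ⇒ ¬q) = min(1, 0.640 + 0.925) = min(1, 1.565) = 1.000
(((q ⇒ (p ⊕ p)) ⇒ q) ⊕ (p ⇒ ¬q)) ⇒ p = min(1, 1 − 1.000 + 0.435) = min(1, 0.435) = 0.435
¬((((q ⇒ (p ⊕ p)) ⇒ q) ⊕ (p ⇒ ¬q)) ⇒ p) = 1 − 0.435 = 0.565
¬¬((((q ⇒ (p ⊕ p)) ⇒ q) ⊕ (p ⇒ ¬q)) ⇒ p) = 1 − 0.565 = 0.435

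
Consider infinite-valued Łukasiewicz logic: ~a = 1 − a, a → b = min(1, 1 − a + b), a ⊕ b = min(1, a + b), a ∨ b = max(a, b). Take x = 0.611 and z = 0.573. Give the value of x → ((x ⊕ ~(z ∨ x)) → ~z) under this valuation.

z ∨ x = max(0.573, 0.611) = 0.611
~(z ∨ x) = 1 − 0.611 = 0.389
x ⊕ ~(z ∨ x) = min(1, 0.611 + 0.389) = min(1, 1.000) = 1.000
~z = 1 − 0.573 = 0.427
(x ⊕ ~(z ∨ x)) → ~z = min(1, 1 − 1.000 + 0.427) = min(1, 0.427) = 0.427
x → ((x ⊕ ~(z ∨ x)) → ~z) = min(1, 1 − 0.611 + 0.427) = min(1, 0.816) = 0.816

0.816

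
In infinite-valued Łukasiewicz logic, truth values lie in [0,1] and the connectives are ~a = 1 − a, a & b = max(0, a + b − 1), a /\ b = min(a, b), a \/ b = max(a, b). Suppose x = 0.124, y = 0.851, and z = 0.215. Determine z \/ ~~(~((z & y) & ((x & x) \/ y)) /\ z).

z & y = max(0, 0.215 + 0.851 − 1) = max(0, 0.066) = 0.066
x & x = max(0, 0.124 + 0.124 − 1) = max(0, -0.752) = 0.000
(x & x) \/ y = max(0.000, 0.851) = 0.851
(z & y) & ((x & x) \/ y) = max(0, 0.066 + 0.851 − 1) = max(0, -0.083) = 0.000
~((z & y) & ((x & x) \/ y)) = 1 − 0.000 = 1.000
~((z & y) & ((x & x) \/ y)) /\ z = min(1.000, 0.215) = 0.215
~(~((z & y) & ((x & x) \/ y)) /\ z) = 1 − 0.215 = 0.785
~~(~((z & y) & ((x & x) \/ y)) /\ z) = 1 − 0.785 = 0.215
z \/ ~~(~((z & y) & ((x & x) \/ y)) /\ z) = max(0.215, 0.215) = 0.215

0.215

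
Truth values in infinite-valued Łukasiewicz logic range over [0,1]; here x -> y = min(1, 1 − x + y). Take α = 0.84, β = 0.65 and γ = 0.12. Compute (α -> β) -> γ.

0.31

α -> β = min(1, 1 − 0.84 + 0.65) = min(1, 0.81) = 0.81
(α -> β) -> γ = min(1, 1 − 0.81 + 0.12) = min(1, 0.31) = 0.31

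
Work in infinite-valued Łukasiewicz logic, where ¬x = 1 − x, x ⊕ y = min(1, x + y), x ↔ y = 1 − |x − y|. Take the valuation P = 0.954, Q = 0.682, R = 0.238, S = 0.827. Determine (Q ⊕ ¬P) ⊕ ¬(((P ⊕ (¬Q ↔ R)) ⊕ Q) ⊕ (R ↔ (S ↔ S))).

0.728

¬P = 1 − 0.954 = 0.046
Q ⊕ ¬P = min(1, 0.682 + 0.046) = min(1, 0.728) = 0.728
¬Q = 1 − 0.682 = 0.318
¬Q ↔ R = 1 − |0.318 − 0.238| = 1 − 0.080 = 0.920
P ⊕ (¬Q ↔ R) = min(1, 0.954 + 0.920) = min(1, 1.874) = 1.000
(P ⊕ (¬Q ↔ R)) ⊕ Q = min(1, 1.000 + 0.682) = min(1, 1.682) = 1.000
S ↔ S = 1 − |0.827 − 0.827| = 1 − 0.000 = 1.000
R ↔ (S ↔ S) = 1 − |0.238 − 1.000| = 1 − 0.762 = 0.238
((P ⊕ (¬Q ↔ R)) ⊕ Q) ⊕ (R ↔ (S ↔ S)) = min(1, 1.000 + 0.238) = min(1, 1.238) = 1.000
¬(((P ⊕ (¬Q ↔ R)) ⊕ Q) ⊕ (R ↔ (S ↔ S))) = 1 − 1.000 = 0.000
(Q ⊕ ¬P) ⊕ ¬(((P ⊕ (¬Q ↔ R)) ⊕ Q) ⊕ (R ↔ (S ↔ S))) = min(1, 0.728 + 0.000) = min(1, 0.728) = 0.728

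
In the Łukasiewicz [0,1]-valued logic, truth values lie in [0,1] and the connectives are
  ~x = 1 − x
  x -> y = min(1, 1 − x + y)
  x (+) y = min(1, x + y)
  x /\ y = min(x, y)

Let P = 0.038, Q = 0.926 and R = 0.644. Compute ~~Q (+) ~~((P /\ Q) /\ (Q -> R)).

0.964

~Q = 1 − 0.926 = 0.074
~~Q = 1 − 0.074 = 0.926
P /\ Q = min(0.038, 0.926) = 0.038
Q -> R = min(1, 1 − 0.926 + 0.644) = min(1, 0.718) = 0.718
(P /\ Q) /\ (Q -> R) = min(0.038, 0.718) = 0.038
~((P /\ Q) /\ (Q -> R)) = 1 − 0.038 = 0.962
~~((P /\ Q) /\ (Q -> R)) = 1 − 0.962 = 0.038
~~Q (+) ~~((P /\ Q) /\ (Q -> R)) = min(1, 0.926 + 0.038) = min(1, 0.964) = 0.964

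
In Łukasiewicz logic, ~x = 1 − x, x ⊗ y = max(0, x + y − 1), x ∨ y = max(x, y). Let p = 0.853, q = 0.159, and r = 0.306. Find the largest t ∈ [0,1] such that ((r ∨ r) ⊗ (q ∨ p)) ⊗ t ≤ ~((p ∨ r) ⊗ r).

1.000

r ∨ r = max(0.306, 0.306) = 0.306
q ∨ p = max(0.159, 0.853) = 0.853
(r ∨ r) ⊗ (q ∨ p) = max(0, 0.306 + 0.853 − 1) = max(0, 0.159) = 0.159
So the left factor is (r ∨ r) ⊗ (q ∨ p) = 0.159.
p ∨ r = max(0.853, 0.306) = 0.853
(p ∨ r) ⊗ r = max(0, 0.853 + 0.306 − 1) = max(0, 0.159) = 0.159
~((p ∨ r) ⊗ r) = 1 − 0.159 = 0.841
So the right-hand bound is ~((p ∨ r) ⊗ r) = 0.841.
The residuum of the Łukasiewicz t-norm gives the supremum: min(1, 1 − 0.159 + 0.841).
1 − 0.159 + 0.841 = 1.682, so t = min(1, 1.682) = 1.000.
Check: 0.159 ⊗ 1.000 = max(0, 0.159) = 0.159 ≤ 0.841.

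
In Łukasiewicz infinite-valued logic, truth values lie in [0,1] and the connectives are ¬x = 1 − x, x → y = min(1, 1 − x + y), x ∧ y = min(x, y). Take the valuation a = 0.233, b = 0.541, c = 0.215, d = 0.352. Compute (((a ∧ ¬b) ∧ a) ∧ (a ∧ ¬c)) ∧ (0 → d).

0.233

¬b = 1 − 0.541 = 0.459
a ∧ ¬b = min(0.233, 0.459) = 0.233
(a ∧ ¬b) ∧ a = min(0.233, 0.233) = 0.233
¬c = 1 − 0.215 = 0.785
a ∧ ¬c = min(0.233, 0.785) = 0.233
((a ∧ ¬b) ∧ a) ∧ (a ∧ ¬c) = min(0.233, 0.233) = 0.233
0 → d = min(1, 1 − 0.000 + 0.352) = min(1, 1.352) = 1.000
(((a ∧ ¬b) ∧ a) ∧ (a ∧ ¬c)) ∧ (0 → d) = min(0.233, 1.000) = 0.233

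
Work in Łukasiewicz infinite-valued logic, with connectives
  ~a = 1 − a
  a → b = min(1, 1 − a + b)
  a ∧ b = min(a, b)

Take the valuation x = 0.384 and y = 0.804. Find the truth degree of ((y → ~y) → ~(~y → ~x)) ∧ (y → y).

~y = 1 − 0.804 = 0.196
y → ~y = min(1, 1 − 0.804 + 0.196) = min(1, 0.392) = 0.392
~x = 1 − 0.384 = 0.616
~y → ~x = min(1, 1 − 0.196 + 0.616) = min(1, 1.420) = 1.000
~(~y → ~x) = 1 − 1.000 = 0.000
(y → ~y) → ~(~y → ~x) = min(1, 1 − 0.392 + 0.000) = min(1, 0.608) = 0.608
y → y = min(1, 1 − 0.804 + 0.804) = min(1, 1.000) = 1.000
((y → ~y) → ~(~y → ~x)) ∧ (y → y) = min(0.608, 1.000) = 0.608

0.608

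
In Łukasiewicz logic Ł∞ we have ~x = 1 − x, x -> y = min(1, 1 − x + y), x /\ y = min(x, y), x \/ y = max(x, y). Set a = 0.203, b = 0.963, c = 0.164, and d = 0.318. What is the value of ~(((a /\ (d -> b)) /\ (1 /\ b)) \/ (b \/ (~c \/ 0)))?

d -> b = min(1, 1 − 0.318 + 0.963) = min(1, 1.645) = 1.000
a /\ (d -> b) = min(0.203, 1.000) = 0.203
1 /\ b = min(1.000, 0.963) = 0.963
(a /\ (d -> b)) /\ (1 /\ b) = min(0.203, 0.963) = 0.203
~c = 1 − 0.164 = 0.836
~c \/ 0 = max(0.836, 0.000) = 0.836
b \/ (~c \/ 0) = max(0.963, 0.836) = 0.963
((a /\ (d -> b)) /\ (1 /\ b)) \/ (b \/ (~c \/ 0)) = max(0.203, 0.963) = 0.963
~(((a /\ (d -> b)) /\ (1 /\ b)) \/ (b \/ (~c \/ 0))) = 1 − 0.963 = 0.037

0.037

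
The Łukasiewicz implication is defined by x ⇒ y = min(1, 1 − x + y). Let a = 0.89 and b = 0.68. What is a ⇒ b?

a ⇒ b = min(1, 1 − 0.89 + 0.68) = min(1, 0.79) = 0.79
For comparison, the Gödel implication (1 if x ≤ y else y) would give 0.68.

0.79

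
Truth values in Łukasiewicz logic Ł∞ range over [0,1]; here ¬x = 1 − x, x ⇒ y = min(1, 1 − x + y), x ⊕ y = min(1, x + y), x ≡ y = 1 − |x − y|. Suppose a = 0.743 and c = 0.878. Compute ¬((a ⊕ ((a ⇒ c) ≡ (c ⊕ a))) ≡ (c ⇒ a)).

0.135

a ⇒ c = min(1, 1 − 0.743 + 0.878) = min(1, 1.135) = 1.000
c ⊕ a = min(1, 0.878 + 0.743) = min(1, 1.621) = 1.000
(a ⇒ c) ≡ (c ⊕ a) = 1 − |1.000 − 1.000| = 1 − 0.000 = 1.000
a ⊕ ((a ⇒ c) ≡ (c ⊕ a)) = min(1, 0.743 + 1.000) = min(1, 1.743) = 1.000
c ⇒ a = min(1, 1 − 0.878 + 0.743) = min(1, 0.865) = 0.865
(a ⊕ ((a ⇒ c) ≡ (c ⊕ a))) ≡ (c ⇒ a) = 1 − |1.000 − 0.865| = 1 − 0.135 = 0.865
¬((a ⊕ ((a ⇒ c) ≡ (c ⊕ a))) ≡ (c ⇒ a)) = 1 − 0.865 = 0.135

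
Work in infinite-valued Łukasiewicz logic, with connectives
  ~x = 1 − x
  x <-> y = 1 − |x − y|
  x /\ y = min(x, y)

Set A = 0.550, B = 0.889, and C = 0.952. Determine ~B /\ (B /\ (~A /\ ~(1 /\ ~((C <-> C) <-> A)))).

~B = 1 − 0.889 = 0.111
~A = 1 − 0.550 = 0.450
C <-> C = 1 − |0.952 − 0.952| = 1 − 0.000 = 1.000
(C <-> C) <-> A = 1 − |1.000 − 0.550| = 1 − 0.450 = 0.550
~((C <-> C) <-> A) = 1 − 0.550 = 0.450
1 /\ ~((C <-> C) <-> A) = min(1.000, 0.450) = 0.450
~(1 /\ ~((C <-> C) <-> A)) = 1 − 0.450 = 0.550
~A /\ ~(1 /\ ~((C <-> C) <-> A)) = min(0.450, 0.550) = 0.450
B /\ (~A /\ ~(1 /\ ~((C <-> C) <-> A))) = min(0.889, 0.450) = 0.450
~B /\ (B /\ (~A /\ ~(1 /\ ~((C <-> C) <-> A)))) = min(0.111, 0.450) = 0.111

0.111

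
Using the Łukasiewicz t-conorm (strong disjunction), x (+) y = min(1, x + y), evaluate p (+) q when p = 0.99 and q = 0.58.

p (+) q = min(1, 0.99 + 0.58) = min(1, 1.57) = 1.00
For comparison, the Gödel t-conorm max(x, y) would give 0.99.

1.00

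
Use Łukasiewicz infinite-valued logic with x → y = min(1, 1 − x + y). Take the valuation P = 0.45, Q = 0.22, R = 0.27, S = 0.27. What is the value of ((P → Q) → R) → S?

0.77

P → Q = min(1, 1 − 0.45 + 0.22) = min(1, 0.77) = 0.77
(P → Q) → R = min(1, 1 − 0.77 + 0.27) = min(1, 0.50) = 0.50
((P → Q) → R) → S = min(1, 1 − 0.50 + 0.27) = min(1, 0.77) = 0.77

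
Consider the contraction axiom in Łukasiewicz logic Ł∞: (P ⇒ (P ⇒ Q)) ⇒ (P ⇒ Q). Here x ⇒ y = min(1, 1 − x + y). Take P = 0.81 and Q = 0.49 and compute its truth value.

0.81

P ⇒ Q = min(1, 1 − 0.81 + 0.49) = min(1, 0.68) = 0.68
P ⇒ (P ⇒ Q) = min(1, 1 − 0.81 + 0.68) = min(1, 0.87) = 0.87
(P ⇒ (P ⇒ Q)) ⇒ (P ⇒ Q) = min(1, 1 − 0.87 + 0.68) = min(1, 0.81) = 0.81
(The value 0.81 < 1 shows this instance is not satisfied; fails in Ł∞ (the t-norm is not idempotent).)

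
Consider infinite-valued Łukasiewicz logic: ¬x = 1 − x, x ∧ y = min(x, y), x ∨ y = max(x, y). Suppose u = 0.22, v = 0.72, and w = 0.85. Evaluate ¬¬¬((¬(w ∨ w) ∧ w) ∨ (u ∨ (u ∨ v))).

0.28

w ∨ w = max(0.85, 0.85) = 0.85
¬(w ∨ w) = 1 − 0.85 = 0.15
¬(w ∨ w) ∧ w = min(0.15, 0.85) = 0.15
u ∨ v = max(0.22, 0.72) = 0.72
u ∨ (u ∨ v) = max(0.22, 0.72) = 0.72
(¬(w ∨ w) ∧ w) ∨ (u ∨ (u ∨ v)) = max(0.15, 0.72) = 0.72
¬((¬(w ∨ w) ∧ w) ∨ (u ∨ (u ∨ v))) = 1 − 0.72 = 0.28
¬¬((¬(w ∨ w) ∧ w) ∨ (u ∨ (u ∨ v))) = 1 − 0.28 = 0.72
¬¬¬((¬(w ∨ w) ∧ w) ∨ (u ∨ (u ∨ v))) = 1 − 0.72 = 0.28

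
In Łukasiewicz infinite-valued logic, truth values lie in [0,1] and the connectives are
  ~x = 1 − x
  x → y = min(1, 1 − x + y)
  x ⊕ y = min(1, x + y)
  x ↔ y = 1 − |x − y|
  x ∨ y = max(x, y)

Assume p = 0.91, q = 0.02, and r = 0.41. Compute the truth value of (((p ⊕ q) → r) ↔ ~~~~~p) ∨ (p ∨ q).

0.91

p ⊕ q = min(1, 0.91 + 0.02) = min(1, 0.93) = 0.93
(p ⊕ q) → r = min(1, 1 − 0.93 + 0.41) = min(1, 0.48) = 0.48
~p = 1 − 0.91 = 0.09
~~p = 1 − 0.09 = 0.91
~~~p = 1 − 0.91 = 0.09
~~~~p = 1 − 0.09 = 0.91
~~~~~p = 1 − 0.91 = 0.09
((p ⊕ q) → r) ↔ ~~~~~p = 1 − |0.48 − 0.09| = 1 − 0.39 = 0.61
p ∨ q = max(0.91, 0.02) = 0.91
(((p ⊕ q) → r) ↔ ~~~~~p) ∨ (p ∨ q) = max(0.61, 0.91) = 0.91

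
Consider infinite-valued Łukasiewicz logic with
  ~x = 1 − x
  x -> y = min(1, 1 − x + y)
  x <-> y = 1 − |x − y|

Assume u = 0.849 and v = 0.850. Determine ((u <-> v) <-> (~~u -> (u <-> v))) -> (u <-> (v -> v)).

u <-> v = 1 − |0.849 − 0.850| = 1 − 0.001 = 0.999
~u = 1 − 0.849 = 0.151
~~u = 1 − 0.151 = 0.849
~~u -> (u <-> v) = min(1, 1 − 0.849 + 0.999) = min(1, 1.150) = 1.000
(u <-> v) <-> (~~u -> (u <-> v)) = 1 − |0.999 − 1.000| = 1 − 0.001 = 0.999
v -> v = min(1, 1 − 0.850 + 0.850) = min(1, 1.000) = 1.000
u <-> (v -> v) = 1 − |0.849 − 1.000| = 1 − 0.151 = 0.849
((u <-> v) <-> (~~u -> (u <-> v))) -> (u <-> (v -> v)) = min(1, 1 − 0.999 + 0.849) = min(1, 0.850) = 0.850

0.850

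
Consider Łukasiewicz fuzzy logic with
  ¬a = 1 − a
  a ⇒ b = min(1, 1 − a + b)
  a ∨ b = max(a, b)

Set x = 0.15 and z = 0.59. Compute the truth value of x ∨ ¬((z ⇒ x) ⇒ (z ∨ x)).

0.15

z ⇒ x = min(1, 1 − 0.59 + 0.15) = min(1, 0.56) = 0.56
z ∨ x = max(0.59, 0.15) = 0.59
(z ⇒ x) ⇒ (z ∨ x) = min(1, 1 − 0.56 + 0.59) = min(1, 1.03) = 1.00
¬((z ⇒ x) ⇒ (z ∨ x)) = 1 − 1.00 = 0.00
x ∨ ¬((z ⇒ x) ⇒ (z ∨ x)) = max(0.15, 0.00) = 0.15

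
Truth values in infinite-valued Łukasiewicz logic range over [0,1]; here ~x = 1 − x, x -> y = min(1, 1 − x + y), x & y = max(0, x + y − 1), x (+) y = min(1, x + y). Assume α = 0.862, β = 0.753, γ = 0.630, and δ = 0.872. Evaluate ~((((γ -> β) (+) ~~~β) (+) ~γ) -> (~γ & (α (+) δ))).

0.630

γ -> β = min(1, 1 − 0.630 + 0.753) = min(1, 1.123) = 1.000
~β = 1 − 0.753 = 0.247
~~β = 1 − 0.247 = 0.753
~~~β = 1 − 0.753 = 0.247
(γ -> β) (+) ~~~β = min(1, 1.000 + 0.247) = min(1, 1.247) = 1.000
~γ = 1 − 0.630 = 0.370
((γ -> β) (+) ~~~β) (+) ~γ = min(1, 1.000 + 0.370) = min(1, 1.370) = 1.000
α (+) δ = min(1, 0.862 + 0.872) = min(1, 1.734) = 1.000
~γ & (α (+) δ) = max(0, 0.370 + 1.000 − 1) = max(0, 0.370) = 0.370
(((γ -> β) (+) ~~~β) (+) ~γ) -> (~γ & (α (+) δ)) = min(1, 1 − 1.000 + 0.370) = min(1, 0.370) = 0.370
~((((γ -> β) (+) ~~~β) (+) ~γ) -> (~γ & (α (+) δ))) = 1 − 0.370 = 0.630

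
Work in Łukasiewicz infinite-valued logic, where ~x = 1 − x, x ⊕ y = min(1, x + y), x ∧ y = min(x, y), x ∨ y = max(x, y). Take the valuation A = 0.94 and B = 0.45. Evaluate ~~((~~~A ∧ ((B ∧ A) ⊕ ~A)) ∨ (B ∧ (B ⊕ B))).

0.45

~A = 1 − 0.94 = 0.06
~~A = 1 − 0.06 = 0.94
~~~A = 1 − 0.94 = 0.06
B ∧ A = min(0.45, 0.94) = 0.45
(B ∧ A) ⊕ ~A = min(1, 0.45 + 0.06) = min(1, 0.51) = 0.51
~~~A ∧ ((B ∧ A) ⊕ ~A) = min(0.06, 0.51) = 0.06
B ⊕ B = min(1, 0.45 + 0.45) = min(1, 0.90) = 0.90
B ∧ (B ⊕ B) = min(0.45, 0.90) = 0.45
(~~~A ∧ ((B ∧ A) ⊕ ~A)) ∨ (B ∧ (B ⊕ B)) = max(0.06, 0.45) = 0.45
~((~~~A ∧ ((B ∧ A) ⊕ ~A)) ∨ (B ∧ (B ⊕ B))) = 1 − 0.45 = 0.55
~~((~~~A ∧ ((B ∧ A) ⊕ ~A)) ∨ (B ∧ (B ⊕ B))) = 1 − 0.55 = 0.45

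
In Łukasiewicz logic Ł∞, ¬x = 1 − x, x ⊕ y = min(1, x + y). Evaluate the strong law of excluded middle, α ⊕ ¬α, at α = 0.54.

¬α = 1 − 0.54 = 0.46
α ⊕ ¬α = min(1, 0.54 + 0.46) = min(1, 1.00) = 1.00
(As expected: always 1 in Ł∞ since a ⊕ (1−a) = 1.)

1.00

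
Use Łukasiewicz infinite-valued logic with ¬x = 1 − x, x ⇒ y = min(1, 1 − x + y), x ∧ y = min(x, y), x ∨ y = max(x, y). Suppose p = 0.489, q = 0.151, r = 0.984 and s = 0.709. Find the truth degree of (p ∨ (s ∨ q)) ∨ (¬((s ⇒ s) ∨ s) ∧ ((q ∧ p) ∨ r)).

s ∨ q = max(0.709, 0.151) = 0.709
p ∨ (s ∨ q) = max(0.489, 0.709) = 0.709
s ⇒ s = min(1, 1 − 0.709 + 0.709) = min(1, 1.000) = 1.000
(s ⇒ s) ∨ s = max(1.000, 0.709) = 1.000
¬((s ⇒ s) ∨ s) = 1 − 1.000 = 0.000
q ∧ p = min(0.151, 0.489) = 0.151
(q ∧ p) ∨ r = max(0.151, 0.984) = 0.984
¬((s ⇒ s) ∨ s) ∧ ((q ∧ p) ∨ r) = min(0.000, 0.984) = 0.000
(p ∨ (s ∨ q)) ∨ (¬((s ⇒ s) ∨ s) ∧ ((q ∧ p) ∨ r)) = max(0.709, 0.000) = 0.709

0.709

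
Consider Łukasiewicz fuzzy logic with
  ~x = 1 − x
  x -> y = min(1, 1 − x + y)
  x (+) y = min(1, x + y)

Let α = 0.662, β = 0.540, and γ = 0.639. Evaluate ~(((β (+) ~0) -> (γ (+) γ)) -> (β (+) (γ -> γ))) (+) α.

~0 = 1 − 0.000 = 1.000
β (+) ~0 = min(1, 0.540 + 1.000) = min(1, 1.540) = 1.000
γ (+) γ = min(1, 0.639 + 0.639) = min(1, 1.278) = 1.000
(β (+) ~0) -> (γ (+) γ) = min(1, 1 − 1.000 + 1.000) = min(1, 1.000) = 1.000
γ -> γ = min(1, 1 − 0.639 + 0.639) = min(1, 1.000) = 1.000
β (+) (γ -> γ) = min(1, 0.540 + 1.000) = min(1, 1.540) = 1.000
((β (+) ~0) -> (γ (+) γ)) -> (β (+) (γ -> γ)) = min(1, 1 − 1.000 + 1.000) = min(1, 1.000) = 1.000
~(((β (+) ~0) -> (γ (+) γ)) -> (β (+) (γ -> γ))) = 1 − 1.000 = 0.000
~(((β (+) ~0) -> (γ (+) γ)) -> (β (+) (γ -> γ))) (+) α = min(1, 0.000 + 0.662) = min(1, 0.662) = 0.662

0.662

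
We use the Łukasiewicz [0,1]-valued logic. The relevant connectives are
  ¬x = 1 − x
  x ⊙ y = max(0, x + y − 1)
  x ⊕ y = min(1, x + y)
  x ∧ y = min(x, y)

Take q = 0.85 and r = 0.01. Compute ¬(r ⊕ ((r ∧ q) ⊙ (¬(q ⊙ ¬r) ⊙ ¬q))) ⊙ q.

0.84

r ∧ q = min(0.01, 0.85) = 0.01
¬r = 1 − 0.01 = 0.99
q ⊙ ¬r = max(0, 0.85 + 0.99 − 1) = max(0, 0.84) = 0.84
¬(q ⊙ ¬r) = 1 − 0.84 = 0.16
¬q = 1 − 0.85 = 0.15
¬(q ⊙ ¬r) ⊙ ¬q = max(0, 0.16 + 0.15 − 1) = max(0, -0.69) = 0.00
(r ∧ q) ⊙ (¬(q ⊙ ¬r) ⊙ ¬q) = max(0, 0.01 + 0.00 − 1) = max(0, -0.99) = 0.00
r ⊕ ((r ∧ q) ⊙ (¬(q ⊙ ¬r) ⊙ ¬q)) = min(1, 0.01 + 0.00) = min(1, 0.01) = 0.01
¬(r ⊕ ((r ∧ q) ⊙ (¬(q ⊙ ¬r) ⊙ ¬q))) = 1 − 0.01 = 0.99
¬(r ⊕ ((r ∧ q) ⊙ (¬(q ⊙ ¬r) ⊙ ¬q))) ⊙ q = max(0, 0.99 + 0.85 − 1) = max(0, 0.84) = 0.84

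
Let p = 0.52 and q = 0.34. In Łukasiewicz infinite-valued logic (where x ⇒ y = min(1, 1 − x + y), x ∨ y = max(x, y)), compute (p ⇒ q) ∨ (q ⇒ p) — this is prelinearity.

p ⇒ q = min(1, 1 − 0.52 + 0.34) = min(1, 0.82) = 0.82
q ⇒ p = min(1, 1 − 0.34 + 0.52) = min(1, 1.18) = 1.00
(p ⇒ q) ∨ (q ⇒ p) = max(0.82, 1.00) = 1.00
(As expected: a Ł∞-tautology — holds in every MV-chain.)

1.00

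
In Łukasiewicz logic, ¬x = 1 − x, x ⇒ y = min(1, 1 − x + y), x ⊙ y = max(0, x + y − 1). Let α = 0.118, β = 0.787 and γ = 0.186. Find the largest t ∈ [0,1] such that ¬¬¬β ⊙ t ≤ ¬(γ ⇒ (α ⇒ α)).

0.787

¬β = 1 − 0.787 = 0.213
¬¬β = 1 − 0.213 = 0.787
¬¬¬β = 1 − 0.787 = 0.213
So the left factor is ¬¬¬β = 0.213.
α ⇒ α = min(1, 1 − 0.118 + 0.118) = min(1, 1.000) = 1.000
γ ⇒ (α ⇒ α) = min(1, 1 − 0.186 + 1.000) = min(1, 1.814) = 1.000
¬(γ ⇒ (α ⇒ α)) = 1 − 1.000 = 0.000
So the right-hand bound is ¬(γ ⇒ (α ⇒ α)) = 0.000.
The residuum of the Łukasiewicz t-norm gives the supremum: min(1, 1 − 0.213 + 0.000).
1 − 0.213 + 0.000 = 0.787, so t = min(1, 0.787) = 0.787.
Check: 0.213 ⊙ 0.787 = max(0, 0.000) = 0.000 ≤ 0.000.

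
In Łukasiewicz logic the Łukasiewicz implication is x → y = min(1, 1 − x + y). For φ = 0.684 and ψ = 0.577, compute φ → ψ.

φ → ψ = min(1, 1 − 0.684 + 0.577) = min(1, 0.893) = 0.893
For comparison, the Gödel implication (1 if x ≤ y else y) would give 0.577.

0.893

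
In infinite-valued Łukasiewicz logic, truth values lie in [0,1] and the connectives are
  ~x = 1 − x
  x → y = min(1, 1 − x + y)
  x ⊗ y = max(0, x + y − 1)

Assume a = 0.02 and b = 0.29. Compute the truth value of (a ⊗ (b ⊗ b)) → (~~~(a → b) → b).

1.00

b ⊗ b = max(0, 0.29 + 0.29 − 1) = max(0, -0.42) = 0.00
a ⊗ (b ⊗ b) = max(0, 0.02 + 0.00 − 1) = max(0, -0.98) = 0.00
a → b = min(1, 1 − 0.02 + 0.29) = min(1, 1.27) = 1.00
~(a → b) = 1 − 1.00 = 0.00
~~(a → b) = 1 − 0.00 = 1.00
~~~(a → b) = 1 − 1.00 = 0.00
~~~(a → b) → b = min(1, 1 − 0.00 + 0.29) = min(1, 1.29) = 1.00
(a ⊗ (b ⊗ b)) → (~~~(a → b) → b) = min(1, 1 − 0.00 + 1.00) = min(1, 2.00) = 1.00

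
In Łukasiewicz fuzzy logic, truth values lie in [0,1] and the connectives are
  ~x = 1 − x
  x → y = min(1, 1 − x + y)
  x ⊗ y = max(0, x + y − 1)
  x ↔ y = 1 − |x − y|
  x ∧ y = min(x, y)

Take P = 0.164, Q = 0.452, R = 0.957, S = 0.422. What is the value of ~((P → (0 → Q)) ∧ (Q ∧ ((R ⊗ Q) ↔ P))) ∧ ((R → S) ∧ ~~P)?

0.164

0 → Q = min(1, 1 − 0.000 + 0.452) = min(1, 1.452) = 1.000
P → (0 → Q) = min(1, 1 − 0.164 + 1.000) = min(1, 1.836) = 1.000
R ⊗ Q = max(0, 0.957 + 0.452 − 1) = max(0, 0.409) = 0.409
(R ⊗ Q) ↔ P = 1 − |0.409 − 0.164| = 1 − 0.245 = 0.755
Q ∧ ((R ⊗ Q) ↔ P) = min(0.452, 0.755) = 0.452
(P → (0 → Q)) ∧ (Q ∧ ((R ⊗ Q) ↔ P)) = min(1.000, 0.452) = 0.452
~((P → (0 → Q)) ∧ (Q ∧ ((R ⊗ Q) ↔ P))) = 1 − 0.452 = 0.548
R → S = min(1, 1 − 0.957 + 0.422) = min(1, 0.465) = 0.465
~P = 1 − 0.164 = 0.836
~~P = 1 − 0.836 = 0.164
(R → S) ∧ ~~P = min(0.465, 0.164) = 0.164
~((P → (0 → Q)) ∧ (Q ∧ ((R ⊗ Q) ↔ P))) ∧ ((R → S) ∧ ~~P) = min(0.548, 0.164) = 0.164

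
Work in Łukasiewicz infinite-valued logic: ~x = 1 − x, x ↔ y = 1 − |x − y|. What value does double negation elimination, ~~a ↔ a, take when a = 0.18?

1.00

~a = 1 − 0.18 = 0.82
~~a = 1 − 0.82 = 0.18
~~a ↔ a = 1 − |0.18 − 0.18| = 1 − 0.00 = 1.00
(As expected: always 1 in Ł∞ since negation is involutive.)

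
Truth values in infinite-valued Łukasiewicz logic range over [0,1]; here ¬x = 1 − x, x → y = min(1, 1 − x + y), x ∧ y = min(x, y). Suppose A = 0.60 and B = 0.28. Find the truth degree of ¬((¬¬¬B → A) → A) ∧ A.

¬B = 1 − 0.28 = 0.72
¬¬B = 1 − 0.72 = 0.28
¬¬¬B = 1 − 0.28 = 0.72
¬¬¬B → A = min(1, 1 − 0.72 + 0.60) = min(1, 0.88) = 0.88
(¬¬¬B → A) → A = min(1, 1 − 0.88 + 0.60) = min(1, 0.72) = 0.72
¬((¬¬¬B → A) → A) = 1 − 0.72 = 0.28
¬((¬¬¬B → A) → A) ∧ A = min(0.28, 0.60) = 0.28

0.28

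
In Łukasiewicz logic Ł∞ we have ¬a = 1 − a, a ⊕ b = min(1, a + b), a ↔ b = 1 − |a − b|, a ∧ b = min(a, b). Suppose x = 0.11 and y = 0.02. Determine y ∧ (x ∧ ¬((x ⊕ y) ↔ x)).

x ⊕ y = min(1, 0.11 + 0.02) = min(1, 0.13) = 0.13
(x ⊕ y) ↔ x = 1 − |0.13 − 0.11| = 1 − 0.02 = 0.98
¬((x ⊕ y) ↔ x) = 1 − 0.98 = 0.02
x ∧ ¬((x ⊕ y) ↔ x) = min(0.11, 0.02) = 0.02
y ∧ (x ∧ ¬((x ⊕ y) ↔ x)) = min(0.02, 0.02) = 0.02

0.02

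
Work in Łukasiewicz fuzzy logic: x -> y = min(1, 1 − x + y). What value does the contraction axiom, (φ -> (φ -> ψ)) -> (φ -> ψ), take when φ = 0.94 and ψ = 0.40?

0.94

φ -> ψ = min(1, 1 − 0.94 + 0.40) = min(1, 0.46) = 0.46
φ -> (φ -> ψ) = min(1, 1 − 0.94 + 0.46) = min(1, 0.52) = 0.52
(φ -> (φ -> ψ)) -> (φ -> ψ) = min(1, 1 − 0.52 + 0.46) = min(1, 0.94) = 0.94
(The value 0.94 < 1 shows this instance is not satisfied; fails in Ł∞ (the t-norm is not idempotent).)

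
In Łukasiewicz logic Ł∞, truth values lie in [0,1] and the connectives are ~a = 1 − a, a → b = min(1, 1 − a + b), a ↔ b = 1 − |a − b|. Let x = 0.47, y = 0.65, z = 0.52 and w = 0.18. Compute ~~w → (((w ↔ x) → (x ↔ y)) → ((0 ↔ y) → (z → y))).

1.00

~w = 1 − 0.18 = 0.82
~~w = 1 − 0.82 = 0.18
w ↔ x = 1 − |0.18 − 0.47| = 1 − 0.29 = 0.71
x ↔ y = 1 − |0.47 − 0.65| = 1 − 0.18 = 0.82
(w ↔ x) → (x ↔ y) = min(1, 1 − 0.71 + 0.82) = min(1, 1.11) = 1.00
0 ↔ y = 1 − |0.00 − 0.65| = 1 − 0.65 = 0.35
z → y = min(1, 1 − 0.52 + 0.65) = min(1, 1.13) = 1.00
(0 ↔ y) → (z → y) = min(1, 1 − 0.35 + 1.00) = min(1, 1.65) = 1.00
((w ↔ x) → (x ↔ y)) → ((0 ↔ y) → (z → y)) = min(1, 1 − 1.00 + 1.00) = min(1, 1.00) = 1.00
~~w → (((w ↔ x) → (x ↔ y)) → ((0 ↔ y) → (z → y))) = min(1, 1 − 0.18 + 1.00) = min(1, 1.82) = 1.00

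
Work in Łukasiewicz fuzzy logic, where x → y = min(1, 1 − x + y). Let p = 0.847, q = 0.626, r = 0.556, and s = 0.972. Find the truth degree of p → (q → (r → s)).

r → s = min(1, 1 − 0.556 + 0.972) = min(1, 1.416) = 1.000
q → (r → s) = min(1, 1 − 0.626 + 1.000) = min(1, 1.374) = 1.000
p → (q → (r → s)) = min(1, 1 − 0.847 + 1.000) = min(1, 1.153) = 1.000

1.000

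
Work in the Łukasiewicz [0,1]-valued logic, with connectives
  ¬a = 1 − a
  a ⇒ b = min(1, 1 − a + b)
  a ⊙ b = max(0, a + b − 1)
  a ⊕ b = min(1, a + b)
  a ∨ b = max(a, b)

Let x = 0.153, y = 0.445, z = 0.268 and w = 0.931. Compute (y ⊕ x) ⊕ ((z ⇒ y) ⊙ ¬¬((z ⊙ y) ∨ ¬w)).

0.667

y ⊕ x = min(1, 0.445 + 0.153) = min(1, 0.598) = 0.598
z ⇒ y = min(1, 1 − 0.268 + 0.445) = min(1, 1.177) = 1.000
z ⊙ y = max(0, 0.268 + 0.445 − 1) = max(0, -0.287) = 0.000
¬w = 1 − 0.931 = 0.069
(z ⊙ y) ∨ ¬w = max(0.000, 0.069) = 0.069
¬((z ⊙ y) ∨ ¬w) = 1 − 0.069 = 0.931
¬¬((z ⊙ y) ∨ ¬w) = 1 − 0.931 = 0.069
(z ⇒ y) ⊙ ¬¬((z ⊙ y) ∨ ¬w) = max(0, 1.000 + 0.069 − 1) = max(0, 0.069) = 0.069
(y ⊕ x) ⊕ ((z ⇒ y) ⊙ ¬¬((z ⊙ y) ∨ ¬w)) = min(1, 0.598 + 0.069) = min(1, 0.667) = 0.667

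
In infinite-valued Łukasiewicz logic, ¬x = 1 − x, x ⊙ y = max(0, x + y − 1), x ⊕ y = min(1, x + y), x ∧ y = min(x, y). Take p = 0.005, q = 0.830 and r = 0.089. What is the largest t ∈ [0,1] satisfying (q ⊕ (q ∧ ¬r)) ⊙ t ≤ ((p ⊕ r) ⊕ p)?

0.099

¬r = 1 − 0.089 = 0.911
q ∧ ¬r = min(0.830, 0.911) = 0.830
q ⊕ (q ∧ ¬r) = min(1, 0.830 + 0.830) = min(1, 1.660) = 1.000
So the left factor is q ⊕ (q ∧ ¬r) = 1.000.
p ⊕ r = min(1, 0.005 + 0.089) = min(1, 0.094) = 0.094
(p ⊕ r) ⊕ p = min(1, 0.094 + 0.005) = min(1, 0.099) = 0.099
So the right-hand bound is (p ⊕ r) ⊕ p = 0.099.
The residuum of the Łukasiewicz t-norm gives the supremum: min(1, 1 − 1.000 + 0.099).
1 − 1.000 + 0.099 = 0.099, so t = min(1, 0.099) = 0.099.
Check: 1.000 ⊙ 0.099 = max(0, 0.099) = 0.099 ≤ 0.099.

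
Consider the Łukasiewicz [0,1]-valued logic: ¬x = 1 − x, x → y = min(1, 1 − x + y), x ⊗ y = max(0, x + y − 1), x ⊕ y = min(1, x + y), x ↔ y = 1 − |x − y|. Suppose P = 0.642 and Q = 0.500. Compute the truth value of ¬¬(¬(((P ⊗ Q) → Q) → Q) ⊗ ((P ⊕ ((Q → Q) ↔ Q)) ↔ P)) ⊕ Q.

0.642

P ⊗ Q = max(0, 0.642 + 0.500 − 1) = max(0, 0.142) = 0.142
(P ⊗ Q) → Q = min(1, 1 − 0.142 + 0.500) = min(1, 1.358) = 1.000
((P ⊗ Q) → Q) → Q = min(1, 1 − 1.000 + 0.500) = min(1, 0.500) = 0.500
¬(((P ⊗ Q) → Q) → Q) = 1 − 0.500 = 0.500
Q → Q = min(1, 1 − 0.500 + 0.500) = min(1, 1.000) = 1.000
(Q → Q) ↔ Q = 1 − |1.000 − 0.500| = 1 − 0.500 = 0.500
P ⊕ ((Q → Q) ↔ Q) = min(1, 0.642 + 0.500) = min(1, 1.142) = 1.000
(P ⊕ ((Q → Q) ↔ Q)) ↔ P = 1 − |1.000 − 0.642| = 1 − 0.358 = 0.642
¬(((P ⊗ Q) → Q) → Q) ⊗ ((P ⊕ ((Q → Q) ↔ Q)) ↔ P) = max(0, 0.500 + 0.642 − 1) = max(0, 0.142) = 0.142
¬(¬(((P ⊗ Q) → Q) → Q) ⊗ ((P ⊕ ((Q → Q) ↔ Q)) ↔ P)) = 1 − 0.142 = 0.858
¬¬(¬(((P ⊗ Q) → Q) → Q) ⊗ ((P ⊕ ((Q → Q) ↔ Q)) ↔ P)) = 1 − 0.858 = 0.142
¬¬(¬(((P ⊗ Q) → Q) → Q) ⊗ ((P ⊕ ((Q → Q) ↔ Q)) ↔ P)) ⊕ Q = min(1, 0.142 + 0.500) = min(1, 0.642) = 0.642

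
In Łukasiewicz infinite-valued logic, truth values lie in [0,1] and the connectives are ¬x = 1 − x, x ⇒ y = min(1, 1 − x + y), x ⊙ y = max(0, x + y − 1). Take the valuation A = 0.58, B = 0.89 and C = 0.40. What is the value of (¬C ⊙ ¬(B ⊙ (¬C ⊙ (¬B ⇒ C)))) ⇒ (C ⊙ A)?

¬C = 1 − 0.40 = 0.60
¬B = 1 − 0.89 = 0.11
¬B ⇒ C = min(1, 1 − 0.11 + 0.40) = min(1, 1.29) = 1.00
¬C ⊙ (¬B ⇒ C) = max(0, 0.60 + 1.00 − 1) = max(0, 0.60) = 0.60
B ⊙ (¬C ⊙ (¬B ⇒ C)) = max(0, 0.89 + 0.60 − 1) = max(0, 0.49) = 0.49
¬(B ⊙ (¬C ⊙ (¬B ⇒ C))) = 1 − 0.49 = 0.51
¬C ⊙ ¬(B ⊙ (¬C ⊙ (¬B ⇒ C))) = max(0, 0.60 + 0.51 − 1) = max(0, 0.11) = 0.11
C ⊙ A = max(0, 0.40 + 0.58 − 1) = max(0, -0.02) = 0.00
(¬C ⊙ ¬(B ⊙ (¬C ⊙ (¬B ⇒ C)))) ⇒ (C ⊙ A) = min(1, 1 − 0.11 + 0.00) = min(1, 0.89) = 0.89

0.89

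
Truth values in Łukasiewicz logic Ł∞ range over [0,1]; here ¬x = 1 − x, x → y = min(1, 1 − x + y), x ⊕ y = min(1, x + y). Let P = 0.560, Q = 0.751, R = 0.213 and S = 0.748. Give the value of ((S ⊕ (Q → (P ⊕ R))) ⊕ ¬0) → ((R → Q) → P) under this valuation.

0.560

P ⊕ R = min(1, 0.560 + 0.213) = min(1, 0.773) = 0.773
Q → (P ⊕ R) = min(1, 1 − 0.751 + 0.773) = min(1, 1.022) = 1.000
S ⊕ (Q → (P ⊕ R)) = min(1, 0.748 + 1.000) = min(1, 1.748) = 1.000
¬0 = 1 − 0.000 = 1.000
(S ⊕ (Q → (P ⊕ R))) ⊕ ¬0 = min(1, 1.000 + 1.000) = min(1, 2.000) = 1.000
R → Q = min(1, 1 − 0.213 + 0.751) = min(1, 1.538) = 1.000
(R → Q) → P = min(1, 1 − 1.000 + 0.560) = min(1, 0.560) = 0.560
((S ⊕ (Q → (P ⊕ R))) ⊕ ¬0) → ((R → Q) → P) = min(1, 1 − 1.000 + 0.560) = min(1, 0.560) = 0.560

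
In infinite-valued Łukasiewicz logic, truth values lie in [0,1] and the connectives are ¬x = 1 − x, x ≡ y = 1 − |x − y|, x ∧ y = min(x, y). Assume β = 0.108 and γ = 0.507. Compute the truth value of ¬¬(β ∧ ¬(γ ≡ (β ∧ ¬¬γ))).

0.108

¬γ = 1 − 0.507 = 0.493
¬¬γ = 1 − 0.493 = 0.507
β ∧ ¬¬γ = min(0.108, 0.507) = 0.108
γ ≡ (β ∧ ¬¬γ) = 1 − |0.507 − 0.108| = 1 − 0.399 = 0.601
¬(γ ≡ (β ∧ ¬¬γ)) = 1 − 0.601 = 0.399
β ∧ ¬(γ ≡ (β ∧ ¬¬γ)) = min(0.108, 0.399) = 0.108
¬(β ∧ ¬(γ ≡ (β ∧ ¬¬γ))) = 1 − 0.108 = 0.892
¬¬(β ∧ ¬(γ ≡ (β ∧ ¬¬γ))) = 1 − 0.892 = 0.108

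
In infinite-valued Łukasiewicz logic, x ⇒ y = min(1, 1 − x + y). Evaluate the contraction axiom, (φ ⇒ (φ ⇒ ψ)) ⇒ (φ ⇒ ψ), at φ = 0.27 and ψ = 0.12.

φ ⇒ ψ = min(1, 1 − 0.27 + 0.12) = min(1, 0.85) = 0.85
φ ⇒ (φ ⇒ ψ) = min(1, 1 − 0.27 + 0.85) = min(1, 1.58) = 1.00
(φ ⇒ (φ ⇒ ψ)) ⇒ (φ ⇒ ψ) = min(1, 1 − 1.00 + 0.85) = min(1, 0.85) = 0.85
(The value 0.85 < 1 shows this instance is not satisfied; fails in Ł∞ (the t-norm is not idempotent).)

0.85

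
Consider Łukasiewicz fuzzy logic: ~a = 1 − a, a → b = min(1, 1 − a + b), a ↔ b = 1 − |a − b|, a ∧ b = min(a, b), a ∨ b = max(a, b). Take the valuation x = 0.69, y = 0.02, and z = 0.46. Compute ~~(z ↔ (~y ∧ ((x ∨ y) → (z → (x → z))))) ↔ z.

0.98

~y = 1 − 0.02 = 0.98
x ∨ y = max(0.69, 0.02) = 0.69
x → z = min(1, 1 − 0.69 + 0.46) = min(1, 0.77) = 0.77
z → (x → z) = min(1, 1 − 0.46 + 0.77) = min(1, 1.31) = 1.00
(x ∨ y) → (z → (x → z)) = min(1, 1 − 0.69 + 1.00) = min(1, 1.31) = 1.00
~y ∧ ((x ∨ y) → (z → (x → z))) = min(0.98, 1.00) = 0.98
z ↔ (~y ∧ ((x ∨ y) → (z → (x → z)))) = 1 − |0.46 − 0.98| = 1 − 0.52 = 0.48
~(z ↔ (~y ∧ ((x ∨ y) → (z → (x → z))))) = 1 − 0.48 = 0.52
~~(z ↔ (~y ∧ ((x ∨ y) → (z → (x → z))))) = 1 − 0.52 = 0.48
~~(z ↔ (~y ∧ ((x ∨ y) → (z → (x → z))))) ↔ z = 1 − |0.48 − 0.46| = 1 − 0.02 = 0.98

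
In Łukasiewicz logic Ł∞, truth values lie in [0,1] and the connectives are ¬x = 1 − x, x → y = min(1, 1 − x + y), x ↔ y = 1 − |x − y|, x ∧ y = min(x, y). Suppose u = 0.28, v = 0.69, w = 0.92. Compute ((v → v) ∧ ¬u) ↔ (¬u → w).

0.72

v → v = min(1, 1 − 0.69 + 0.69) = min(1, 1.00) = 1.00
¬u = 1 − 0.28 = 0.72
(v → v) ∧ ¬u = min(1.00, 0.72) = 0.72
¬u → w = min(1, 1 − 0.72 + 0.92) = min(1, 1.20) = 1.00
((v → v) ∧ ¬u) ↔ (¬u → w) = 1 − |0.72 − 1.00| = 1 − 0.28 = 0.72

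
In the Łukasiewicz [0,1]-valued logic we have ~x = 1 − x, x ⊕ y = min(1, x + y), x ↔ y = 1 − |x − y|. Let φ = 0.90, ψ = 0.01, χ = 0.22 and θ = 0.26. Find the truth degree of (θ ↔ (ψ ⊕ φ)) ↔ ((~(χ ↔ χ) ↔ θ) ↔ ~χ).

0.39

ψ ⊕ φ = min(1, 0.01 + 0.90) = min(1, 0.91) = 0.91
θ ↔ (ψ ⊕ φ) = 1 − |0.26 − 0.91| = 1 − 0.65 = 0.35
χ ↔ χ = 1 − |0.22 − 0.22| = 1 − 0.00 = 1.00
~(χ ↔ χ) = 1 − 1.00 = 0.00
~(χ ↔ χ) ↔ θ = 1 − |0.00 − 0.26| = 1 − 0.26 = 0.74
~χ = 1 − 0.22 = 0.78
(~(χ ↔ χ) ↔ θ) ↔ ~χ = 1 − |0.74 − 0.78| = 1 − 0.04 = 0.96
(θ ↔ (ψ ⊕ φ)) ↔ ((~(χ ↔ χ) ↔ θ) ↔ ~χ) = 1 − |0.35 − 0.96| = 1 − 0.61 = 0.39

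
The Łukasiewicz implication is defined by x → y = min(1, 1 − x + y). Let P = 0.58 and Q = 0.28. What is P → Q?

0.70

P → Q = min(1, 1 − 0.58 + 0.28) = min(1, 0.70) = 0.70
For comparison, the Gödel implication (1 if x ≤ y else y) would give 0.28.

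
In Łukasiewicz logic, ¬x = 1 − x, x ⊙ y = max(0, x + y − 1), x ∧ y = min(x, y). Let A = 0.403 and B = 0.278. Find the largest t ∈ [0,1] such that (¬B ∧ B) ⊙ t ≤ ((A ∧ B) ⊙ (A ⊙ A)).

¬B = 1 − 0.278 = 0.722
¬B ∧ B = min(0.722, 0.278) = 0.278
So the left factor is ¬B ∧ B = 0.278.
A ∧ B = min(0.403, 0.278) = 0.278
A ⊙ A = max(0, 0.403 + 0.403 − 1) = max(0, -0.194) = 0.000
(A ∧ B) ⊙ (A ⊙ A) = max(0, 0.278 + 0.000 − 1) = max(0, -0.722) = 0.000
So the right-hand bound is (A ∧ B) ⊙ (A ⊙ A) = 0.000.
The residuum of the Łukasiewicz t-norm gives the supremum: min(1, 1 − 0.278 + 0.000).
1 − 0.278 + 0.000 = 0.722, so t = min(1, 0.722) = 0.722.
Check: 0.278 ⊙ 0.722 = max(0, 0.000) = 0.000 ≤ 0.000.

0.722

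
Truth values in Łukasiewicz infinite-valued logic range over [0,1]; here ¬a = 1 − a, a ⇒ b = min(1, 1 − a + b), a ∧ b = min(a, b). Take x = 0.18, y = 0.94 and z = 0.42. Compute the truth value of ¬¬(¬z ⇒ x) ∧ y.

0.60

¬z = 1 − 0.42 = 0.58
¬z ⇒ x = min(1, 1 − 0.58 + 0.18) = min(1, 0.60) = 0.60
¬(¬z ⇒ x) = 1 − 0.60 = 0.40
¬¬(¬z ⇒ x) = 1 − 0.40 = 0.60
¬¬(¬z ⇒ x) ∧ y = min(0.60, 0.94) = 0.60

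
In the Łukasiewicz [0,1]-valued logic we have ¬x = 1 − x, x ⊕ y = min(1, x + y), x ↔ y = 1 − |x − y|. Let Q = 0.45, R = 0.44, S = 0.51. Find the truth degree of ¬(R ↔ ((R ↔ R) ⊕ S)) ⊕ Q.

1.00

R ↔ R = 1 − |0.44 − 0.44| = 1 − 0.00 = 1.00
(R ↔ R) ⊕ S = min(1, 1.00 + 0.51) = min(1, 1.51) = 1.00
R ↔ ((R ↔ R) ⊕ S) = 1 − |0.44 − 1.00| = 1 − 0.56 = 0.44
¬(R ↔ ((R ↔ R) ⊕ S)) = 1 − 0.44 = 0.56
¬(R ↔ ((R ↔ R) ⊕ S)) ⊕ Q = min(1, 0.56 + 0.45) = min(1, 1.01) = 1.00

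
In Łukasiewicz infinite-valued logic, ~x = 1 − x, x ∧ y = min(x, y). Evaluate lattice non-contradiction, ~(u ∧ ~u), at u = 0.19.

~u = 1 − 0.19 = 0.81
u ∧ ~u = min(0.19, 0.81) = 0.19
~(u ∧ ~u) = 1 − 0.19 = 0.81
(The value 0.81 < 1 shows this instance is not satisfied; not a Ł∞-tautology — its value is 1 − min(a, 1−a).)

0.81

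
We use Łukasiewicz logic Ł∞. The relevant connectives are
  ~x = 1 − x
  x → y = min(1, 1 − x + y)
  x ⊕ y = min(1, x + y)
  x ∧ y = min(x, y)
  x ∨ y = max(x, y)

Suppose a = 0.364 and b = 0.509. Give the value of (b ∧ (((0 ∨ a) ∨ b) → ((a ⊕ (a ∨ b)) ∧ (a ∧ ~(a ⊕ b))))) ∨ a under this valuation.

0 ∨ a = max(0.000, 0.364) = 0.364
(0 ∨ a) ∨ b = max(0.364, 0.509) = 0.509
a ∨ b = max(0.364, 0.509) = 0.509
a ⊕ (a ∨ b) = min(1, 0.364 + 0.509) = min(1, 0.873) = 0.873
a ⊕ b = min(1, 0.364 + 0.509) = min(1, 0.873) = 0.873
~(a ⊕ b) = 1 − 0.873 = 0.127
a ∧ ~(a ⊕ b) = min(0.364, 0.127) = 0.127
(a ⊕ (a ∨ b)) ∧ (a ∧ ~(a ⊕ b)) = min(0.873, 0.127) = 0.127
((0 ∨ a) ∨ b) → ((a ⊕ (a ∨ b)) ∧ (a ∧ ~(a ⊕ b))) = min(1, 1 − 0.509 + 0.127) = min(1, 0.618) = 0.618
b ∧ (((0 ∨ a) ∨ b) → ((a ⊕ (a ∨ b)) ∧ (a ∧ ~(a ⊕ b)))) = min(0.509, 0.618) = 0.509
(b ∧ (((0 ∨ a) ∨ b) → ((a ⊕ (a ∨ b)) ∧ (a ∧ ~(a ⊕ b))))) ∨ a = max(0.509, 0.364) = 0.509

0.509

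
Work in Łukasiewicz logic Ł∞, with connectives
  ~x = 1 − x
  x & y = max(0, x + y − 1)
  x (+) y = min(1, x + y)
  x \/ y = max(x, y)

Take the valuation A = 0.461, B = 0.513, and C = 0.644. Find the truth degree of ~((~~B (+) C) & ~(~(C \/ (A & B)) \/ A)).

~B = 1 − 0.513 = 0.487
~~B = 1 − 0.487 = 0.513
~~B (+) C = min(1, 0.513 + 0.644) = min(1, 1.157) = 1.000
A & B = max(0, 0.461 + 0.513 − 1) = max(0, -0.026) = 0.000
C \/ (A & B) = max(0.644, 0.000) = 0.644
~(C \/ (A & B)) = 1 − 0.644 = 0.356
~(C \/ (A & B)) \/ A = max(0.356, 0.461) = 0.461
~(~(C \/ (A & B)) \/ A) = 1 − 0.461 = 0.539
(~~B (+) C) & ~(~(C \/ (A & B)) \/ A) = max(0, 1.000 + 0.539 − 1) = max(0, 0.539) = 0.539
~((~~B (+) C) & ~(~(C \/ (A & B)) \/ A)) = 1 − 0.539 = 0.461

0.461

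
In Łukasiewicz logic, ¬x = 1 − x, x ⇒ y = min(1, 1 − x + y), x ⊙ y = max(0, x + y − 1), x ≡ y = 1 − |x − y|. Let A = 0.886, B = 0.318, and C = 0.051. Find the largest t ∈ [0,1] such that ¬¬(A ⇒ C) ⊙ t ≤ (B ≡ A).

1.000

A ⇒ C = min(1, 1 − 0.886 + 0.051) = min(1, 0.165) = 0.165
¬(A ⇒ C) = 1 − 0.165 = 0.835
¬¬(A ⇒ C) = 1 − 0.835 = 0.165
So the left factor is ¬¬(A ⇒ C) = 0.165.
B ≡ A = 1 − |0.318 − 0.886| = 1 − 0.568 = 0.432
So the right-hand bound is B ≡ A = 0.432.
The residuum of the Łukasiewicz t-norm gives the supremum: min(1, 1 − 0.165 + 0.432).
1 − 0.165 + 0.432 = 1.267, so t = min(1, 1.267) = 1.000.
Check: 0.165 ⊙ 1.000 = max(0, 0.165) = 0.165 ≤ 0.432.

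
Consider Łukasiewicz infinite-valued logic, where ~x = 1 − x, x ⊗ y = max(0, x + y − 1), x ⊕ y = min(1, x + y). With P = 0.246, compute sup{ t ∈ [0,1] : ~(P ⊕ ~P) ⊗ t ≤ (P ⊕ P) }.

1.000

~P = 1 − 0.246 = 0.754
P ⊕ ~P = min(1, 0.246 + 0.754) = min(1, 1.000) = 1.000
~(P ⊕ ~P) = 1 − 1.000 = 0.000
So the left factor is ~(P ⊕ ~P) = 0.000.
P ⊕ P = min(1, 0.246 + 0.246) = min(1, 0.492) = 0.492
So the right-hand bound is P ⊕ P = 0.492.
The residuum of the Łukasiewicz t-norm gives the supremum: min(1, 1 − 0.000 + 0.492).
1 − 0.000 + 0.492 = 1.492, so t = min(1, 1.492) = 1.000.
Check: 0.000 ⊗ 1.000 = max(0, 0.000) = 0.000 ≤ 0.492.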